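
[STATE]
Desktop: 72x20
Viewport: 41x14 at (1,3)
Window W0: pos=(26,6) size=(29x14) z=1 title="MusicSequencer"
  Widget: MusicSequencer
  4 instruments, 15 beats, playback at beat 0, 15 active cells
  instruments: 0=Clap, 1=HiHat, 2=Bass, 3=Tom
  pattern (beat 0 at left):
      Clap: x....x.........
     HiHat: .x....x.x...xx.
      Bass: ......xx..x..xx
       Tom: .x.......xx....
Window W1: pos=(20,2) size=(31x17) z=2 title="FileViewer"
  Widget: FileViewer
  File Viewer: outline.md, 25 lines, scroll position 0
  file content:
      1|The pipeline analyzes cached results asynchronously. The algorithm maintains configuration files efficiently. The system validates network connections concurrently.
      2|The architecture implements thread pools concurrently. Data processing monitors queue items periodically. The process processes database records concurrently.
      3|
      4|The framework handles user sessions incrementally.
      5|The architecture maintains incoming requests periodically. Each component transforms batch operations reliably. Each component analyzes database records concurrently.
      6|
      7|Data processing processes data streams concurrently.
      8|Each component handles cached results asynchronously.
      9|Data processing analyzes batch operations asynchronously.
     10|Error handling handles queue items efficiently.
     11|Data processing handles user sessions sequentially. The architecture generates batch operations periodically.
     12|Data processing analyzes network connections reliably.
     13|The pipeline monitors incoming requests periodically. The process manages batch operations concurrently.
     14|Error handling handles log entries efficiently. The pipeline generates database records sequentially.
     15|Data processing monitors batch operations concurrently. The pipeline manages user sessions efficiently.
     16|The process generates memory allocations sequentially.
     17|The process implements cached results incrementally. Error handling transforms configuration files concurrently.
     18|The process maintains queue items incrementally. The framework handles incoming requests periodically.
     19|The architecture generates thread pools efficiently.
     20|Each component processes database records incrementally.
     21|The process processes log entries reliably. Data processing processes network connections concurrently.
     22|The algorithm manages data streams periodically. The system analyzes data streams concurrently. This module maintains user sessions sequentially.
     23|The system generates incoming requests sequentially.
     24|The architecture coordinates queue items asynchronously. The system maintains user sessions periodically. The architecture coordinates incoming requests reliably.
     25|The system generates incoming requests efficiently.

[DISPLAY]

                   ┃ FileViewer          
                   ┠─────────────────────
                   ┃The pipeline analyzes
                   ┃The architecture impl
                   ┃                     
                   ┃The framework handles
                   ┃The architecture main
                   ┃                     
                   ┃Data processing proce
                   ┃Each component handle
                   ┃Data processing analy
                   ┃Error handling handle
                   ┃Data processing handl
                   ┃Data processing analy


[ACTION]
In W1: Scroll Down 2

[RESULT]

                   ┃ FileViewer          
                   ┠─────────────────────
                   ┃                     
                   ┃The framework handles
                   ┃The architecture main
                   ┃                     
                   ┃Data processing proce
                   ┃Each component handle
                   ┃Data processing analy
                   ┃Error handling handle
                   ┃Data processing handl
                   ┃Data processing analy
                   ┃The pipeline monitors
                   ┃Error handling handle


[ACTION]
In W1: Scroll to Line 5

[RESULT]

                   ┃ FileViewer          
                   ┠─────────────────────
                   ┃The architecture main
                   ┃                     
                   ┃Data processing proce
                   ┃Each component handle
                   ┃Data processing analy
                   ┃Error handling handle
                   ┃Data processing handl
                   ┃Data processing analy
                   ┃The pipeline monitors
                   ┃Error handling handle
                   ┃Data processing monit
                   ┃The process generates


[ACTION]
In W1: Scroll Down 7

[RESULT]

                   ┃ FileViewer          
                   ┠─────────────────────
                   ┃Data processing analy
                   ┃The pipeline monitors
                   ┃Error handling handle
                   ┃Data processing monit
                   ┃The process generates
                   ┃The process implement
                   ┃The process maintains
                   ┃The architecture gene
                   ┃Each component proces
                   ┃The process processes
                   ┃The algorithm manages
                   ┃The system generates 


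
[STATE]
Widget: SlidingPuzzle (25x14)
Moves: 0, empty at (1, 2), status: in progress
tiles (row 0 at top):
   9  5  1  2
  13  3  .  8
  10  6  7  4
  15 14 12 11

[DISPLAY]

┌────┬────┬────┬────┐    
│  9 │  5 │  1 │  2 │    
├────┼────┼────┼────┤    
│ 13 │  3 │    │  8 │    
├────┼────┼────┼────┤    
│ 10 │  6 │  7 │  4 │    
├────┼────┼────┼────┤    
│ 15 │ 14 │ 12 │ 11 │    
└────┴────┴────┴────┘    
Moves: 0                 
                         
                         
                         
                         


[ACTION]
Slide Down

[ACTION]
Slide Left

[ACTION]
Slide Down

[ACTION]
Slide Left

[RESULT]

┌────┬────┬────┬────┐    
│  9 │  5 │  2 │    │    
├────┼────┼────┼────┤    
│ 13 │  3 │  1 │  8 │    
├────┼────┼────┼────┤    
│ 10 │  6 │  7 │  4 │    
├────┼────┼────┼────┤    
│ 15 │ 14 │ 12 │ 11 │    
└────┴────┴────┴────┘    
Moves: 2                 
                         
                         
                         
                         


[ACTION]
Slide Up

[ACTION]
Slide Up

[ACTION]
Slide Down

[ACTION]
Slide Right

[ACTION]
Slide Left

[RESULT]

┌────┬────┬────┬────┐    
│  9 │  5 │  2 │  8 │    
├────┼────┼────┼────┤    
│ 13 │  3 │  1 │    │    
├────┼────┼────┼────┤    
│ 10 │  6 │  7 │  4 │    
├────┼────┼────┼────┤    
│ 15 │ 14 │ 12 │ 11 │    
└────┴────┴────┴────┘    
Moves: 7                 
                         
                         
                         
                         


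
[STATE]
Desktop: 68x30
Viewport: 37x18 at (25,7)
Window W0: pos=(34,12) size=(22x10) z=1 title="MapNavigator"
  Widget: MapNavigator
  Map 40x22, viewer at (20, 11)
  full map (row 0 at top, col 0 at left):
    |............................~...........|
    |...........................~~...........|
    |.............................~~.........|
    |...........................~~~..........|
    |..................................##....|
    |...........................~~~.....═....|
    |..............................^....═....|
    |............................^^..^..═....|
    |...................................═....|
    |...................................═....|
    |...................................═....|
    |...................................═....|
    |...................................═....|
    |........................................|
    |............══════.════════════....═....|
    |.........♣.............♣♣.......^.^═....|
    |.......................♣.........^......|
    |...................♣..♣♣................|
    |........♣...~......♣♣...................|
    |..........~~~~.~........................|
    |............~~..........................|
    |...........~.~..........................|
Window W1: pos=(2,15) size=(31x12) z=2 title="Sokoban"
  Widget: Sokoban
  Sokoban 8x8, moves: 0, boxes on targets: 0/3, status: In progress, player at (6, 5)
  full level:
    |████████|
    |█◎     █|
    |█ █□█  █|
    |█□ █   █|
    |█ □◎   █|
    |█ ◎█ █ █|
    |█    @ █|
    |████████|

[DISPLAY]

                                     
                                     
                                     
                                     
                                     
         ┏━━━━━━━━━━━━━━━━━━━━┓      
         ┃ MapNavigator       ┃      
         ┠────────────────────┨      
━━━━━━━┓ ┃....................┃      
       ┃ ┃....................┃      
───────┨ ┃....................┃      
       ┃ ┃..........@.........┃      
       ┃ ┃....................┃      
       ┃ ┃....................┃      
       ┃ ┗━━━━━━━━━━━━━━━━━━━━┛      
       ┃                             
       ┃                             
       ┃                             


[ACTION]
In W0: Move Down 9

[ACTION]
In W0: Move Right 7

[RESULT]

                                     
                                     
                                     
                                     
                                     
         ┏━━━━━━━━━━━━━━━━━━━━┓      
         ┃ MapNavigator       ┃      
         ┠────────────────────┨      
━━━━━━━┓ ┃..♣..♣♣.............┃      
       ┃ ┃..♣♣................┃      
───────┨ ┃....................┃      
       ┃ ┃..........@.........┃      
       ┃ ┃....................┃      
       ┃ ┃                    ┃      
       ┃ ┗━━━━━━━━━━━━━━━━━━━━┛      
       ┃                             
       ┃                             
       ┃                             


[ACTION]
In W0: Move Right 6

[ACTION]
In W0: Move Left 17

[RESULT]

                                     
                                     
                                     
                                     
                                     
         ┏━━━━━━━━━━━━━━━━━━━━┓      
         ┃ MapNavigator       ┃      
         ┠────────────────────┨      
━━━━━━━┓ ┃.............♣..♣♣..┃      
       ┃ ┃..♣...~......♣♣.....┃      
───────┨ ┃....~~~~.~..........┃      
       ┃ ┃......~~..@.........┃      
       ┃ ┃.....~.~............┃      
       ┃ ┃                    ┃      
       ┃ ┗━━━━━━━━━━━━━━━━━━━━┛      
       ┃                             
       ┃                             
       ┃                             


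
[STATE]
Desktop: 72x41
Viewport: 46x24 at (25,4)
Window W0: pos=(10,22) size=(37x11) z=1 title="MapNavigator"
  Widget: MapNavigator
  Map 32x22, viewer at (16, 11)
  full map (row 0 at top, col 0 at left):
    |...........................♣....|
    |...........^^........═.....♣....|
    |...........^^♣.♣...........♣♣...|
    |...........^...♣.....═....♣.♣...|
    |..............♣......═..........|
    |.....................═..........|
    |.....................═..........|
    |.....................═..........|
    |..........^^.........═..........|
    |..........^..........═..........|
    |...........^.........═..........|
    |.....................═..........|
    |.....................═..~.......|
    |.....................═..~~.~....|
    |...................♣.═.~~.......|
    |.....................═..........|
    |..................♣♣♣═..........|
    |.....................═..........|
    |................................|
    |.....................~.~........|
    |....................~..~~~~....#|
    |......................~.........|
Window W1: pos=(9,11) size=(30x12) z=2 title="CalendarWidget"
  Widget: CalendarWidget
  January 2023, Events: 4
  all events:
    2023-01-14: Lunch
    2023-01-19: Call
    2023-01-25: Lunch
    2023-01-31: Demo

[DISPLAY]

                                              
                                              
                                              
                                              
                                              
                                              
                                              
━━━━━━━━━━━━━┓                                
             ┃                                
─────────────┨                                
 2023        ┃                                
Sa Su        ┃                                
    1        ┃                                
 7  8        ┃                                
14* 15       ┃                                
 21 22       ┃                                
 28 29       ┃                                
             ┃                                
━━━━━━━━━━━━━┛━━━━━━━┓                        
                     ┃                        
─────────────────────┨                        
........═..........  ┃                        
........═..........  ┃                        
........═..........  ┃                        


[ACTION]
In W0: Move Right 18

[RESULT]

                                              
                                              
                                              
                                              
                                              
                                              
                                              
━━━━━━━━━━━━━┓                                
             ┃                                
─────────────┨                                
 2023        ┃                                
Sa Su        ┃                                
    1        ┃                                
 7  8        ┃                                
14* 15       ┃                                
 21 22       ┃                                
 28 29       ┃                                
             ┃                                
━━━━━━━━━━━━━┛━━━━━━━┓                        
                     ┃                        
─────────────────────┨                        
....                 ┃                        
....                 ┃                        
....                 ┃                        


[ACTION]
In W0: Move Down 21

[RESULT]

                                              
                                              
                                              
                                              
                                              
                                              
                                              
━━━━━━━━━━━━━┓                                
             ┃                                
─────────────┨                                
 2023        ┃                                
Sa Su        ┃                                
    1        ┃                                
 7  8        ┃                                
14* 15       ┃                                
 21 22       ┃                                
 28 29       ┃                                
             ┃                                
━━━━━━━━━━━━━┛━━━━━━━┓                        
                     ┃                        
─────────────────────┨                        
....                 ┃                        
....                 ┃                        
...#                 ┃                        


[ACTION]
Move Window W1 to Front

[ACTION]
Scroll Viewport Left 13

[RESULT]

                                              
                                              
                                              
                                              
                                              
                                              
                                              
━━━━━━━━━━━━━━━━━━━━━━━━━━┓                   
alendarWidget             ┃                   
──────────────────────────┨                   
      January 2023        ┃                   
 Tu We Th Fr Sa Su        ┃                   
                 1        ┃                   
  3  4  5  6  7  8        ┃                   
 10 11 12 13 14* 15       ┃                   
 17 18 19* 20 21 22       ┃                   
 24 25* 26 27 28 29       ┃                   
 31*                      ┃                   
━━━━━━━━━━━━━━━━━━━━━━━━━━┛━━━━━━━┓           
MapNavigator                      ┃           
──────────────────────────────────┨           
.................                 ┃           
......~.~........                 ┃           
.....~..~~~~....#                 ┃           


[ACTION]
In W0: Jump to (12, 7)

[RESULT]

                                              
                                              
                                              
                                              
                                              
                                              
                                              
━━━━━━━━━━━━━━━━━━━━━━━━━━┓                   
alendarWidget             ┃                   
──────────────────────────┨                   
      January 2023        ┃                   
 Tu We Th Fr Sa Su        ┃                   
                 1        ┃                   
  3  4  5  6  7  8        ┃                   
 10 11 12 13 14* 15       ┃                   
 17 18 19* 20 21 22       ┃                   
 24 25* 26 27 28 29       ┃                   
 31*                      ┃                   
━━━━━━━━━━━━━━━━━━━━━━━━━━┛━━━━━━━┓           
MapNavigator                      ┃           
──────────────────────────────────┨           
    ..............♣......═........┃           
    .....................═........┃           
    .....................═........┃           


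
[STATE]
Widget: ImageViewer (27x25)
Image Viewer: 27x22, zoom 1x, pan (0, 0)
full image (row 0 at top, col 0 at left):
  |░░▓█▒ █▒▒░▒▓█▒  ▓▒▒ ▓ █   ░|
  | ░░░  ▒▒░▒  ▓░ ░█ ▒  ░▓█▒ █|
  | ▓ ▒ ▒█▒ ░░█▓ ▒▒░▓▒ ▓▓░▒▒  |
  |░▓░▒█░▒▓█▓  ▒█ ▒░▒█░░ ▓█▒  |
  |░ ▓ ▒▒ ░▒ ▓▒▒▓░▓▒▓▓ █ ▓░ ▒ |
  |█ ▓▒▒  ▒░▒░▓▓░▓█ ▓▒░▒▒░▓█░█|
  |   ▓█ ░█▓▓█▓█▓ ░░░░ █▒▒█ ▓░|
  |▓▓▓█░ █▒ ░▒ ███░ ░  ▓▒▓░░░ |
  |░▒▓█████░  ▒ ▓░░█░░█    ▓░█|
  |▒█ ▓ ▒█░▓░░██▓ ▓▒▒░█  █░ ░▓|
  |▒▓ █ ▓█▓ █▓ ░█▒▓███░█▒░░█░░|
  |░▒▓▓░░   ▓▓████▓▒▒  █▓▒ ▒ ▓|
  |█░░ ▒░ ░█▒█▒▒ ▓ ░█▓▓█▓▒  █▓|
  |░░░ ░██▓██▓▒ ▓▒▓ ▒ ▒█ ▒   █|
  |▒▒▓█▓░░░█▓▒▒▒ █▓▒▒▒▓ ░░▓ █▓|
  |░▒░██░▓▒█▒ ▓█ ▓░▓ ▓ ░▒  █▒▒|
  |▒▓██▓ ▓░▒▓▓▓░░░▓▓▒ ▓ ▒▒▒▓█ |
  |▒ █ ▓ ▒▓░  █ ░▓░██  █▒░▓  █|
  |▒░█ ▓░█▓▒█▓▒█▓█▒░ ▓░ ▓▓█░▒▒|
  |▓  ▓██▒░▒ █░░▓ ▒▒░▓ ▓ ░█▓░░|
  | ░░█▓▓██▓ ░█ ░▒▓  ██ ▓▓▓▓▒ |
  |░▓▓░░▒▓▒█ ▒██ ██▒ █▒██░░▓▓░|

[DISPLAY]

░░▓█▒ █▒▒░▒▓█▒  ▓▒▒ ▓ █   ░
 ░░░  ▒▒░▒  ▓░ ░█ ▒  ░▓█▒ █
 ▓ ▒ ▒█▒ ░░█▓ ▒▒░▓▒ ▓▓░▒▒  
░▓░▒█░▒▓█▓  ▒█ ▒░▒█░░ ▓█▒  
░ ▓ ▒▒ ░▒ ▓▒▒▓░▓▒▓▓ █ ▓░ ▒ 
█ ▓▒▒  ▒░▒░▓▓░▓█ ▓▒░▒▒░▓█░█
   ▓█ ░█▓▓█▓█▓ ░░░░ █▒▒█ ▓░
▓▓▓█░ █▒ ░▒ ███░ ░  ▓▒▓░░░ 
░▒▓█████░  ▒ ▓░░█░░█    ▓░█
▒█ ▓ ▒█░▓░░██▓ ▓▒▒░█  █░ ░▓
▒▓ █ ▓█▓ █▓ ░█▒▓███░█▒░░█░░
░▒▓▓░░   ▓▓████▓▒▒  █▓▒ ▒ ▓
█░░ ▒░ ░█▒█▒▒ ▓ ░█▓▓█▓▒  █▓
░░░ ░██▓██▓▒ ▓▒▓ ▒ ▒█ ▒   █
▒▒▓█▓░░░█▓▒▒▒ █▓▒▒▒▓ ░░▓ █▓
░▒░██░▓▒█▒ ▓█ ▓░▓ ▓ ░▒  █▒▒
▒▓██▓ ▓░▒▓▓▓░░░▓▓▒ ▓ ▒▒▒▓█ 
▒ █ ▓ ▒▓░  █ ░▓░██  █▒░▓  █
▒░█ ▓░█▓▒█▓▒█▓█▒░ ▓░ ▓▓█░▒▒
▓  ▓██▒░▒ █░░▓ ▒▒░▓ ▓ ░█▓░░
 ░░█▓▓██▓ ░█ ░▒▓  ██ ▓▓▓▓▒ 
░▓▓░░▒▓▒█ ▒██ ██▒ █▒██░░▓▓░
                           
                           
                           


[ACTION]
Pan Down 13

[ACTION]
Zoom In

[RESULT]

      ▓▓██  ░░██▓▓▓▓██▓▓██▓
▓▓▓▓▓▓██░░  ██▒▒  ░░▒▒  ███
▓▓▓▓▓▓██░░  ██▒▒  ░░▒▒  ███
░░▒▒▓▓██████████░░    ▒▒  ▓
░░▒▒▓▓██████████░░    ▒▒  ▓
▒▒██  ▓▓  ▒▒██░░▓▓░░░░████▓
▒▒██  ▓▓  ▒▒██░░▓▓░░░░████▓
▒▒▓▓  ██  ▓▓██▓▓  ██▓▓  ░░█
▒▒▓▓  ██  ▓▓██▓▓  ██▓▓  ░░█
░░▒▒▓▓▓▓░░░░      ▓▓▓▓█████
░░▒▒▓▓▓▓░░░░      ▓▓▓▓█████
██░░░░  ▒▒░░  ░░██▒▒██▒▒▒▒ 
██░░░░  ▒▒░░  ░░██▒▒██▒▒▒▒ 
░░░░░░  ░░████▓▓████▓▓▒▒  ▓
░░░░░░  ░░████▓▓████▓▓▒▒  ▓
▒▒▒▒▓▓██▓▓░░░░░░██▓▓▒▒▒▒▒▒ 
▒▒▒▒▓▓██▓▓░░░░░░██▓▓▒▒▒▒▒▒ 
░░▒▒░░████░░▓▓▒▒██▒▒  ▓▓██ 
░░▒▒░░████░░▓▓▒▒██▒▒  ▓▓██ 
▒▒▓▓████▓▓  ▓▓░░▒▒▓▓▓▓▓▓░░░
▒▒▓▓████▓▓  ▓▓░░▒▒▓▓▓▓▓▓░░░
▒▒  ██  ▓▓  ▒▒▓▓░░    ██  ░
▒▒  ██  ▓▓  ▒▒▓▓░░    ██  ░
▒▒░░██  ▓▓░░██▓▓▒▒██▓▓▒▒██▓
▒▒░░██  ▓▓░░██▓▓▒▒██▓▓▒▒██▓


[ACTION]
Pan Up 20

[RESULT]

░░░░▓▓██▒▒  ██▒▒▒▒░░▒▒▓▓██▒
░░░░▓▓██▒▒  ██▒▒▒▒░░▒▒▓▓██▒
  ░░░░░░    ▒▒▒▒░░▒▒    ▓▓░
  ░░░░░░    ▒▒▒▒░░▒▒    ▓▓░
  ▓▓  ▒▒  ▒▒██▒▒  ░░░░██▓▓ 
  ▓▓  ▒▒  ▒▒██▒▒  ░░░░██▓▓ 
░░▓▓░░▒▒██░░▒▒▓▓██▓▓    ▒▒█
░░▓▓░░▒▒██░░▒▒▓▓██▓▓    ▒▒█
░░  ▓▓  ▒▒▒▒  ░░▒▒  ▓▓▒▒▒▒▓
░░  ▓▓  ▒▒▒▒  ░░▒▒  ▓▓▒▒▒▒▓
██  ▓▓▒▒▒▒    ▒▒░░▒▒░░▓▓▓▓░
██  ▓▓▒▒▒▒    ▒▒░░▒▒░░▓▓▓▓░
      ▓▓██  ░░██▓▓▓▓██▓▓██▓
      ▓▓██  ░░██▓▓▓▓██▓▓██▓
▓▓▓▓▓▓██░░  ██▒▒  ░░▒▒  ███
▓▓▓▓▓▓██░░  ██▒▒  ░░▒▒  ███
░░▒▒▓▓██████████░░    ▒▒  ▓
░░▒▒▓▓██████████░░    ▒▒  ▓
▒▒██  ▓▓  ▒▒██░░▓▓░░░░████▓
▒▒██  ▓▓  ▒▒██░░▓▓░░░░████▓
▒▒▓▓  ██  ▓▓██▓▓  ██▓▓  ░░█
▒▒▓▓  ██  ▓▓██▓▓  ██▓▓  ░░█
░░▒▒▓▓▓▓░░░░      ▓▓▓▓█████
░░▒▒▓▓▓▓░░░░      ▓▓▓▓█████
██░░░░  ▒▒░░  ░░██▒▒██▒▒▒▒ 


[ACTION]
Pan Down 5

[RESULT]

  ▓▓  ▒▒  ▒▒██▒▒  ░░░░██▓▓ 
░░▓▓░░▒▒██░░▒▒▓▓██▓▓    ▒▒█
░░▓▓░░▒▒██░░▒▒▓▓██▓▓    ▒▒█
░░  ▓▓  ▒▒▒▒  ░░▒▒  ▓▓▒▒▒▒▓
░░  ▓▓  ▒▒▒▒  ░░▒▒  ▓▓▒▒▒▒▓
██  ▓▓▒▒▒▒    ▒▒░░▒▒░░▓▓▓▓░
██  ▓▓▒▒▒▒    ▒▒░░▒▒░░▓▓▓▓░
      ▓▓██  ░░██▓▓▓▓██▓▓██▓
      ▓▓██  ░░██▓▓▓▓██▓▓██▓
▓▓▓▓▓▓██░░  ██▒▒  ░░▒▒  ███
▓▓▓▓▓▓██░░  ██▒▒  ░░▒▒  ███
░░▒▒▓▓██████████░░    ▒▒  ▓
░░▒▒▓▓██████████░░    ▒▒  ▓
▒▒██  ▓▓  ▒▒██░░▓▓░░░░████▓
▒▒██  ▓▓  ▒▒██░░▓▓░░░░████▓
▒▒▓▓  ██  ▓▓██▓▓  ██▓▓  ░░█
▒▒▓▓  ██  ▓▓██▓▓  ██▓▓  ░░█
░░▒▒▓▓▓▓░░░░      ▓▓▓▓█████
░░▒▒▓▓▓▓░░░░      ▓▓▓▓█████
██░░░░  ▒▒░░  ░░██▒▒██▒▒▒▒ 
██░░░░  ▒▒░░  ░░██▒▒██▒▒▒▒ 
░░░░░░  ░░████▓▓████▓▓▒▒  ▓
░░░░░░  ░░████▓▓████▓▓▒▒  ▓
▒▒▒▒▓▓██▓▓░░░░░░██▓▓▒▒▒▒▒▒ 
▒▒▒▒▓▓██▓▓░░░░░░██▓▓▒▒▒▒▒▒ 


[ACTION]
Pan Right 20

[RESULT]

░░██▓▓  ▒▒▒▒░░▓▓▒▒  ▓▓▓▓░░▒
    ▒▒██  ▒▒░░▒▒██░░░░  ▓▓█
    ▒▒██  ▒▒░░▒▒██░░░░  ▓▓█
▓▓▒▒▒▒▓▓░░▓▓▒▒▓▓▓▓  ██  ▓▓░
▓▓▒▒▒▒▓▓░░▓▓▒▒▓▓▓▓  ██  ▓▓░
░░▓▓▓▓░░▓▓██  ▓▓▒▒░░▒▒▒▒░░▓
░░▓▓▓▓░░▓▓██  ▓▓▒▒░░▒▒▒▒░░▓
██▓▓██▓▓  ░░░░░░░░  ██▒▒▒▒█
██▓▓██▓▓  ░░░░░░░░  ██▒▒▒▒█
▒▒  ██████░░  ░░    ▓▓▒▒▓▓░
▒▒  ██████░░  ░░    ▓▓▒▒▓▓░
  ▒▒  ▓▓░░░░██░░░░██       
  ▒▒  ▓▓░░░░██░░░░██       
░░████▓▓  ▓▓▒▒▒▒░░██    ██░
░░████▓▓  ▓▓▒▒▒▒░░██    ██░
▓▓  ░░██▒▒▓▓██████░░██▒▒░░░
▓▓  ░░██▒▒▓▓██████░░██▒▒░░░
▓▓████████▓▓▒▒▒▒    ██▓▓▒▒ 
▓▓████████▓▓▒▒▒▒    ██▓▓▒▒ 
██▒▒▒▒  ▓▓  ░░██▓▓▓▓██▓▓▒▒ 
██▒▒▒▒  ▓▓  ░░██▓▓▓▓██▓▓▒▒ 
▓▓▒▒  ▓▓▒▒▓▓  ▒▒  ▒▒██  ▒▒ 
▓▓▒▒  ▓▓▒▒▓▓  ▒▒  ▒▒██  ▒▒ 
▒▒▒▒▒▒  ██▓▓▒▒▒▒▒▒▓▓  ░░░░▓
▒▒▒▒▒▒  ██▓▓▒▒▒▒▒▒▓▓  ░░░░▓


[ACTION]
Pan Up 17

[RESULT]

▒▒▓▓██▒▒    ▓▓▒▒▒▒  ▓▓  ██ 
▒▒▓▓██▒▒    ▓▓▒▒▒▒  ▓▓  ██ 
    ▓▓░░  ░░██  ▒▒    ░░▓▓█
    ▓▓░░  ░░██  ▒▒    ░░▓▓█
░░██▓▓  ▒▒▒▒░░▓▓▒▒  ▓▓▓▓░░▒
░░██▓▓  ▒▒▒▒░░▓▓▒▒  ▓▓▓▓░░▒
    ▒▒██  ▒▒░░▒▒██░░░░  ▓▓█
    ▒▒██  ▒▒░░▒▒██░░░░  ▓▓█
▓▓▒▒▒▒▓▓░░▓▓▒▒▓▓▓▓  ██  ▓▓░
▓▓▒▒▒▒▓▓░░▓▓▒▒▓▓▓▓  ██  ▓▓░
░░▓▓▓▓░░▓▓██  ▓▓▒▒░░▒▒▒▒░░▓
░░▓▓▓▓░░▓▓██  ▓▓▒▒░░▒▒▒▒░░▓
██▓▓██▓▓  ░░░░░░░░  ██▒▒▒▒█
██▓▓██▓▓  ░░░░░░░░  ██▒▒▒▒█
▒▒  ██████░░  ░░    ▓▓▒▒▓▓░
▒▒  ██████░░  ░░    ▓▓▒▒▓▓░
  ▒▒  ▓▓░░░░██░░░░██       
  ▒▒  ▓▓░░░░██░░░░██       
░░████▓▓  ▓▓▒▒▒▒░░██    ██░
░░████▓▓  ▓▓▒▒▒▒░░██    ██░
▓▓  ░░██▒▒▓▓██████░░██▒▒░░░
▓▓  ░░██▒▒▓▓██████░░██▒▒░░░
▓▓████████▓▓▒▒▒▒    ██▓▓▒▒ 
▓▓████████▓▓▒▒▒▒    ██▓▓▒▒ 
██▒▒▒▒  ▓▓  ░░██▓▓▓▓██▓▓▒▒ 


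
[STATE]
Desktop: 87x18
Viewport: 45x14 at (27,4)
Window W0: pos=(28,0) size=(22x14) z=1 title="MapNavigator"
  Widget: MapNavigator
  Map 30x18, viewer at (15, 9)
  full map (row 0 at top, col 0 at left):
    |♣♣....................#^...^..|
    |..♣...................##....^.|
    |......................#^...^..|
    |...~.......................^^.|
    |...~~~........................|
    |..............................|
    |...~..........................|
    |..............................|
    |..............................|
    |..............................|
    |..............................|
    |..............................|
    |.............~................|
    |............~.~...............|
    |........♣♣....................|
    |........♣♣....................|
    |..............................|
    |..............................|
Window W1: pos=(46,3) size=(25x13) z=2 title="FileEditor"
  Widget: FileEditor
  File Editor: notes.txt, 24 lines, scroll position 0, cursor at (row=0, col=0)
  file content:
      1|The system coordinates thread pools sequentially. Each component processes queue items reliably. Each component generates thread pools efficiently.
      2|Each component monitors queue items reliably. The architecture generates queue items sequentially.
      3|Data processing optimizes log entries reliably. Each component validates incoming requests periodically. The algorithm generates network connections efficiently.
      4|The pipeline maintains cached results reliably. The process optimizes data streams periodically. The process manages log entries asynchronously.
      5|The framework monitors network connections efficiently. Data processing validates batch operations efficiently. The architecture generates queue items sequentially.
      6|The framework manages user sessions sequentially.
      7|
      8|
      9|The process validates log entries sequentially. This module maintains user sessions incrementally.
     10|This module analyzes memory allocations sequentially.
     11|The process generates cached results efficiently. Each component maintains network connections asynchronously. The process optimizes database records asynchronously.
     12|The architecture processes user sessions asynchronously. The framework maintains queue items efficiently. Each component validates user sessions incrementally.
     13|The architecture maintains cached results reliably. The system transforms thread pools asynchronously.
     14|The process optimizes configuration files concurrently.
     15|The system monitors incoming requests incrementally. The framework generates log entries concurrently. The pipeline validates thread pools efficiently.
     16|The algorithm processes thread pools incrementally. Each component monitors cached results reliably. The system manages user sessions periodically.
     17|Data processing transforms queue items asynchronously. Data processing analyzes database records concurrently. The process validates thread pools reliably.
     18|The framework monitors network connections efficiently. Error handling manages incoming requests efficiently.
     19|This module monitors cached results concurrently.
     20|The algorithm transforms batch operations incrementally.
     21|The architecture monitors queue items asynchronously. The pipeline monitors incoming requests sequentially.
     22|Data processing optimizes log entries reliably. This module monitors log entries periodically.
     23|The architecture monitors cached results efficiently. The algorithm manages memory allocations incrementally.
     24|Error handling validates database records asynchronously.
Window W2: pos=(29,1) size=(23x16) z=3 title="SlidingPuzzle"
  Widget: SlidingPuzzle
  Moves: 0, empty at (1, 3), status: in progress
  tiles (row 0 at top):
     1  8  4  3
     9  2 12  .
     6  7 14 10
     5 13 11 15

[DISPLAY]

 ┃┃┌────┬────┬────┬────┐┃Editor            ┃ 
 ┃┃│  1 │  8 │  4 │  3 │┃──────────────────┨ 
 ┃┃├────┼────┼────┼────┤┃ystem coordinates▲┃ 
 ┃┃│  9 │  2 │ 12 │    │┃component monitor█┃ 
 ┃┃├────┼────┼────┼────┤┃processing optimi░┃ 
 ┃┃│  6 │  7 │ 14 │ 10 │┃ipeline maintains░┃ 
 ┃┃├────┼────┼────┼────┤┃ramework monitors░┃ 
 ┃┃│  5 │ 13 │ 11 │ 15 │┃ramework manages ░┃ 
 ┃┃└────┴────┴────┴────┘┃                 ░┃ 
 ┗┃Moves: 0             ┃                 ░┃ 
  ┃                     ┃rocess validates ▼┃ 
  ┃                     ┃━━━━━━━━━━━━━━━━━━┛ 
  ┗━━━━━━━━━━━━━━━━━━━━━┛                    
                                             


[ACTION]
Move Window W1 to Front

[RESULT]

 ┃┃┌────┬────┬────┬┃ FileEditor            ┃ 
 ┃┃│  1 │  8 │  4 │┠───────────────────────┨ 
 ┃┃├────┼────┼────┼┃█he system coordinates▲┃ 
 ┃┃│  9 │  2 │ 12 │┃Each component monitor█┃ 
 ┃┃├────┼────┼────┼┃Data processing optimi░┃ 
 ┃┃│  6 │  7 │ 14 │┃The pipeline maintains░┃ 
 ┃┃├────┼────┼────┼┃The framework monitors░┃ 
 ┃┃│  5 │ 13 │ 11 │┃The framework manages ░┃ 
 ┃┃└────┴────┴────┴┃                      ░┃ 
 ┗┃Moves: 0        ┃                      ░┃ 
  ┃                ┃The process validates ▼┃ 
  ┃                ┗━━━━━━━━━━━━━━━━━━━━━━━┛ 
  ┗━━━━━━━━━━━━━━━━━━━━━┛                    
                                             


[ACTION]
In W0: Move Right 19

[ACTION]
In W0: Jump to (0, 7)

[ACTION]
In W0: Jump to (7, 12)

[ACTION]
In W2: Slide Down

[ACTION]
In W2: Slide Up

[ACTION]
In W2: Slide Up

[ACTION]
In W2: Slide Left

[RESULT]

 ┃┃┌────┬────┬────┬┃ FileEditor            ┃ 
 ┃┃│  1 │  8 │  4 │┠───────────────────────┨ 
 ┃┃├────┼────┼────┼┃█he system coordinates▲┃ 
 ┃┃│  9 │  2 │ 12 │┃Each component monitor█┃ 
 ┃┃├────┼────┼────┼┃Data processing optimi░┃ 
 ┃┃│  6 │  7 │ 14 │┃The pipeline maintains░┃ 
 ┃┃├────┼────┼────┼┃The framework monitors░┃ 
 ┃┃│  5 │ 13 │ 11 │┃The framework manages ░┃ 
 ┃┃└────┴────┴────┴┃                      ░┃ 
 ┗┃Moves: 3        ┃                      ░┃ 
  ┃                ┃The process validates ▼┃ 
  ┃                ┗━━━━━━━━━━━━━━━━━━━━━━━┛ 
  ┗━━━━━━━━━━━━━━━━━━━━━┛                    
                                             


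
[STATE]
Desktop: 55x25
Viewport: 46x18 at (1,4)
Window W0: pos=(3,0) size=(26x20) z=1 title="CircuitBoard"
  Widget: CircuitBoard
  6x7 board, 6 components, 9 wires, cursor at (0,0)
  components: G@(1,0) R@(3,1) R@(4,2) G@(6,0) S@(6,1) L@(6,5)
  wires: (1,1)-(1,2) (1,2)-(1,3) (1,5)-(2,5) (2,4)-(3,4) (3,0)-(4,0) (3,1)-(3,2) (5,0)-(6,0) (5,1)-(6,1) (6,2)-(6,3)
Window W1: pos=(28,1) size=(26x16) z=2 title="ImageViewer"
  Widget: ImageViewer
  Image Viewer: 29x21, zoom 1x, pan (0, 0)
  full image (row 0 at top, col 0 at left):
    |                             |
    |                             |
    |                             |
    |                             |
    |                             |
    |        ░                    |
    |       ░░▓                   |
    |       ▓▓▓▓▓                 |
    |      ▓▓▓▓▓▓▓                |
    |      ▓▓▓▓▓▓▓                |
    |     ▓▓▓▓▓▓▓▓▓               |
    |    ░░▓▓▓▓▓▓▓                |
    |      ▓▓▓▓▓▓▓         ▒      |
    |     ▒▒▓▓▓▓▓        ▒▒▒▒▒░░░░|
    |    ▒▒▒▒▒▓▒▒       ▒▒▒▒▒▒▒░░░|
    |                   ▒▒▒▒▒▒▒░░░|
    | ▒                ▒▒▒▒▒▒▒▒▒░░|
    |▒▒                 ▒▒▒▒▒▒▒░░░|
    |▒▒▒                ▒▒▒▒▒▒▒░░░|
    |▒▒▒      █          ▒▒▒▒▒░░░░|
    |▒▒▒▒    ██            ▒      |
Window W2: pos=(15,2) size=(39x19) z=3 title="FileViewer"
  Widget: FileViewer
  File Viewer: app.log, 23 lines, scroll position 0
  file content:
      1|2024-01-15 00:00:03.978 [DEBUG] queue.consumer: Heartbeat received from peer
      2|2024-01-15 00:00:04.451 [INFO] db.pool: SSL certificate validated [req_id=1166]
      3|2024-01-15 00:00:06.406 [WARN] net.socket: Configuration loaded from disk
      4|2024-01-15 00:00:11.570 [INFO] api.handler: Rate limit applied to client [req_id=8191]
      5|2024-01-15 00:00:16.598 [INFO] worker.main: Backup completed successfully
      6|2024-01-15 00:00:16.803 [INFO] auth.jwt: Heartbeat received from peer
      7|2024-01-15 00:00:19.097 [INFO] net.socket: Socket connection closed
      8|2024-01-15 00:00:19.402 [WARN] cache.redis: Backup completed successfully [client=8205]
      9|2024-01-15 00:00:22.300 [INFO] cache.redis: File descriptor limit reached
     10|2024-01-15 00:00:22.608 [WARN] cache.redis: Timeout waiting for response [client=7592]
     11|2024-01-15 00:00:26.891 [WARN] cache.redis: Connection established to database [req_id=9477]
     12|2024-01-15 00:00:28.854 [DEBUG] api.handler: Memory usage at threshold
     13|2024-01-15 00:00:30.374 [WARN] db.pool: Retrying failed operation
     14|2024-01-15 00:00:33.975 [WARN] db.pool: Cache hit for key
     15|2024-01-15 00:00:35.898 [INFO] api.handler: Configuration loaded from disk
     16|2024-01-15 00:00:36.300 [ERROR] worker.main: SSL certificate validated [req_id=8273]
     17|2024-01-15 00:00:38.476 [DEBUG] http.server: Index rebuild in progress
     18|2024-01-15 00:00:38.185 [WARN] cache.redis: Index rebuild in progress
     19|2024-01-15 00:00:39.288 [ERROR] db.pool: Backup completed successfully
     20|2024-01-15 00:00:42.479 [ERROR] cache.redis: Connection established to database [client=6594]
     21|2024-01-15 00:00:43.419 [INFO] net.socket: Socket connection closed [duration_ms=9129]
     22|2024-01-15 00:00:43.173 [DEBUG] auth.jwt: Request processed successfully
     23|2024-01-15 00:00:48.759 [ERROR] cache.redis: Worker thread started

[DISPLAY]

  ┃0  [.]     ┠───────────────────────────────
  ┃           ┃2024-01-15 00:00:03.978 [DEBUG]
  ┃1   G   · ─┃2024-01-15 00:00:04.451 [INFO] 
  ┃           ┃2024-01-15 00:00:06.406 [WARN] 
  ┃2          ┃2024-01-15 00:00:11.570 [INFO] 
  ┃           ┃2024-01-15 00:00:16.598 [INFO] 
  ┃3   ·   R ─┃2024-01-15 00:00:16.803 [INFO] 
  ┃    │      ┃2024-01-15 00:00:19.097 [INFO] 
  ┃4   ·      ┃2024-01-15 00:00:19.402 [WARN] 
  ┃           ┃2024-01-15 00:00:22.300 [INFO] 
  ┃5   ·   ·  ┃2024-01-15 00:00:22.608 [WARN] 
  ┃    │   │  ┃2024-01-15 00:00:26.891 [WARN] 
  ┃6   G   S  ┃2024-01-15 00:00:28.854 [DEBUG]
  ┃Cursor: (0,┃2024-01-15 00:00:30.374 [WARN] 
  ┃           ┃2024-01-15 00:00:33.975 [WARN] 
  ┗━━━━━━━━━━━┃2024-01-15 00:00:35.898 [INFO] 
              ┗━━━━━━━━━━━━━━━━━━━━━━━━━━━━━━━
                                              


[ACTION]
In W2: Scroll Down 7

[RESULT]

  ┃0  [.]     ┠───────────────────────────────
  ┃           ┃2024-01-15 00:00:19.402 [WARN] 
  ┃1   G   · ─┃2024-01-15 00:00:22.300 [INFO] 
  ┃           ┃2024-01-15 00:00:22.608 [WARN] 
  ┃2          ┃2024-01-15 00:00:26.891 [WARN] 
  ┃           ┃2024-01-15 00:00:28.854 [DEBUG]
  ┃3   ·   R ─┃2024-01-15 00:00:30.374 [WARN] 
  ┃    │      ┃2024-01-15 00:00:33.975 [WARN] 
  ┃4   ·      ┃2024-01-15 00:00:35.898 [INFO] 
  ┃           ┃2024-01-15 00:00:36.300 [ERROR]
  ┃5   ·   ·  ┃2024-01-15 00:00:38.476 [DEBUG]
  ┃    │   │  ┃2024-01-15 00:00:38.185 [WARN] 
  ┃6   G   S  ┃2024-01-15 00:00:39.288 [ERROR]
  ┃Cursor: (0,┃2024-01-15 00:00:42.479 [ERROR]
  ┃           ┃2024-01-15 00:00:43.419 [INFO] 
  ┗━━━━━━━━━━━┃2024-01-15 00:00:43.173 [DEBUG]
              ┗━━━━━━━━━━━━━━━━━━━━━━━━━━━━━━━
                                              


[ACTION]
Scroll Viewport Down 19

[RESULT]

  ┃           ┃2024-01-15 00:00:22.608 [WARN] 
  ┃2          ┃2024-01-15 00:00:26.891 [WARN] 
  ┃           ┃2024-01-15 00:00:28.854 [DEBUG]
  ┃3   ·   R ─┃2024-01-15 00:00:30.374 [WARN] 
  ┃    │      ┃2024-01-15 00:00:33.975 [WARN] 
  ┃4   ·      ┃2024-01-15 00:00:35.898 [INFO] 
  ┃           ┃2024-01-15 00:00:36.300 [ERROR]
  ┃5   ·   ·  ┃2024-01-15 00:00:38.476 [DEBUG]
  ┃    │   │  ┃2024-01-15 00:00:38.185 [WARN] 
  ┃6   G   S  ┃2024-01-15 00:00:39.288 [ERROR]
  ┃Cursor: (0,┃2024-01-15 00:00:42.479 [ERROR]
  ┃           ┃2024-01-15 00:00:43.419 [INFO] 
  ┗━━━━━━━━━━━┃2024-01-15 00:00:43.173 [DEBUG]
              ┗━━━━━━━━━━━━━━━━━━━━━━━━━━━━━━━
                                              
                                              
                                              
                                              
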